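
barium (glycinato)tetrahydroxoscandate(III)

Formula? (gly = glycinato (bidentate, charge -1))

Ligands: 4 hydroxo (OH, -1), 1 glycinato (gly, -1). Ligand charge sum = -5.
With Sc in oxidation state +3, the complex ion is [Sc...]^2−.
Charge balance with barium (+2) requires 1 complex ion per 1 barium.

Ba[Sc(gly)(OH)4]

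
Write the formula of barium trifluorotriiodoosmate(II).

Ba2[OsF3I3]

Ligands: 3 fluoro (F, -1), 3 iodo (I, -1). Ligand charge sum = -6.
Charge balance with barium (+2) requires 1 complex ion per 2 barium.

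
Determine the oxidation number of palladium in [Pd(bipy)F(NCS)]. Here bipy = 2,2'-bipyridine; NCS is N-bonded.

No counter-ion: the bracketed complex is neutral.
Ligand charges: 1×bipy neutral; 1×NCS = -1; 1×F = -1; sum -2.
Pd + (-2) = 0 ⇒ Pd is +2.

+2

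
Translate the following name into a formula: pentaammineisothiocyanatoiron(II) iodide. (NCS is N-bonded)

Ligands: 1 isothiocyanato (NCS, -1), 5 ammine (NH3, neutral). Ligand charge sum = -1.
With Fe in oxidation state +2, the complex ion is [Fe...]^1+.
Charge balance with iodide (-1) requires 1 complex ion per 1 iodide.

[Fe(NCS)(NH3)5]I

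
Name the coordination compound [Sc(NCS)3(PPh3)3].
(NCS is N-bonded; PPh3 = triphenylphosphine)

triisothiocyanatotris(triphenylphosphine)scandium(III)

There is no counter-ion, so the complex is neutral overall.
Ligand charges: 3×isothiocyanato (-1 each), 3×triphenylphosphine (neutral); total -3. So Sc + (-3) = 0, giving Sc = +3.
Ligands are named alphabetically: isothiocyanato before triphenylphosphine.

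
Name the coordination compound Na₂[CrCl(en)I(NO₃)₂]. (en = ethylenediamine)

The 2 sodium counter-ions carry a total charge of +2, so each complex ion is 2−.
Ligand charges: 1×chloro (-1 each), 1×ethylenediamine (neutral), 2×nitrato (-1 each), 1×iodo (-1 each); total -4. So Cr + (-4) = 2−, giving Cr = +2.
Ligands are named alphabetically: chloro before ethylenediamine before iodo before nitrato.
The complex ion is anionic, so chromium takes the -ate form chromate(II).

sodium chloro(ethylenediamine)iododinitratochromate(II)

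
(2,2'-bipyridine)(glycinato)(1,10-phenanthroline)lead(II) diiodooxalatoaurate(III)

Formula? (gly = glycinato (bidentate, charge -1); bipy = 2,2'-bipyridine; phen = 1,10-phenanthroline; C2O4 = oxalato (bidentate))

[Pb(bipy)(gly)(phen)][Au(C2O4)I2]

Cation [Pb…]: ligand charges -1, Pb(II) ⇒ ion charge 1+.
Anion [Au…]: ligand charges -4, Au(III) ⇒ ion charge 1−.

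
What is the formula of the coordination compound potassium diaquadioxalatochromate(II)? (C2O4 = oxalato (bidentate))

Ligands: 2 oxalato (C2O4, -2), 2 aqua (H2O, neutral). Ligand charge sum = -4.
With Cr in oxidation state +2, the complex ion is [Cr...]^2−.
Charge balance with potassium (+1) requires 1 complex ion per 2 potassium.

K2[Cr(C2O4)2(H2O)2]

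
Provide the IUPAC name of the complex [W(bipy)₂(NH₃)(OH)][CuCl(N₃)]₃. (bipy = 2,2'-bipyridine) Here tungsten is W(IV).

amminebis(2,2'-bipyridine)hydroxotungsten(IV) azidochlorocuprate(I)

Both ions are complex: the cation is named first with the plain metal name, the anion second with the -ate form; each ion's ligands are alphabetised independently.
W is given as +4; the cation's ligand charges sum to -1, so the complex cation is 3+.
With 3 anions per cation, each anion must be 3/3 = 1−.
Anion: ligand charges sum to -2; for the ion to be 1−, Cu = +1.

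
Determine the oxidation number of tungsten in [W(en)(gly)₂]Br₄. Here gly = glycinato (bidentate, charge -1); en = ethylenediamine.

4 bromide outside the brackets (-1 each) → the complex ion is 4+.
Ligand charges: 2×gly = -2; 1×en neutral; sum -2.
W + (-2) = 4+ ⇒ W is +6.

+6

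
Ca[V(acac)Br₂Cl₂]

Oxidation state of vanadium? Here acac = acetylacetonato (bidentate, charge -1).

+3

1 calcium outside the brackets (+2 each) → the complex ion is 2−.
Ligand charges: 2×Br = -2; 2×Cl = -2; 1×acac = -1; sum -5.
V + (-5) = 2− ⇒ V is +3.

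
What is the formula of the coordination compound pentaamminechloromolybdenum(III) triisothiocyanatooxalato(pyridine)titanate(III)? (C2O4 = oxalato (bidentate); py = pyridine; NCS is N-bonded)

Cation [Mo…]: ligand charges -1, Mo(III) ⇒ ion charge 2+.
Anion [Ti…]: ligand charges -5, Ti(III) ⇒ ion charge 2−.
One 2+ cation balances one 2− anion.

[MoCl(NH3)5][Ti(C2O4)(NCS)3(py)]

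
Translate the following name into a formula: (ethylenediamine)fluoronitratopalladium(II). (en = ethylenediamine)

Ligands: 1 nitrato (NO3, -1), 1 fluoro (F, -1), 1 ethylenediamine (en, neutral). Ligand charge sum = -2.
With Pd in oxidation state +2, the complex ion is [Pd...].

[Pd(en)F(NO3)]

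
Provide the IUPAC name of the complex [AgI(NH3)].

ammineiodosilver(I)

There is no counter-ion, so the complex is neutral overall.
Ligand charges: 1×ammine (neutral), 1×iodo (-1 each); total -1. So Ag + (-1) = 0, giving Ag = +1.
Ligands are named alphabetically: ammine before iodo.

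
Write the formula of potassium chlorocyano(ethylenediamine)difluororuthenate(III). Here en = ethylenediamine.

Ligands: 1 chloro (Cl, -1), 2 fluoro (F, -1), 1 ethylenediamine (en, neutral), 1 cyano (CN, -1). Ligand charge sum = -4.
Charge balance with potassium (+1) requires 1 complex ion per 1 potassium.

K[RuCl(CN)(en)F2]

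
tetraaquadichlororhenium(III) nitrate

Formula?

Ligands: 4 aqua (H2O, neutral), 2 chloro (Cl, -1). Ligand charge sum = -2.
With Re in oxidation state +3, the complex ion is [Re...]^1+.
Charge balance with nitrate (-1) requires 1 complex ion per 1 nitrate.

[ReCl2(H2O)4]NO3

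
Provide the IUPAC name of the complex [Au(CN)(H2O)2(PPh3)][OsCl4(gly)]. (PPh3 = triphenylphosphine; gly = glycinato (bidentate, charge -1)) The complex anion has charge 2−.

diaquacyano(triphenylphosphine)gold(III) tetrachloro(glycinato)osmate(III)

Both ions are complex: the cation is named first with the plain metal name, the anion second with the -ate form; each ion's ligands are alphabetised independently.
The complex anion is given as 2−; its ligand charges sum to -5, so Os = +3.
A 1:1 salt means the cation carries the equal and opposite charge, 2+.
Cation: ligand charges sum to -1; for the ion to be 2+, Au = +3.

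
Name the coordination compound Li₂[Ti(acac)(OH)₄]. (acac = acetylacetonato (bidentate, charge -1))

lithium (acetylacetonato)tetrahydroxotitanate(III)

The 2 lithium counter-ions carry a total charge of +2, so each complex ion is 2−.
Ligand charges: 4×hydroxo (-1 each), 1×acetylacetonato (-1 each); total -5. So Ti + (-5) = 2−, giving Ti = +3.
The complex ion is anionic, so titanium takes the -ate form titanate(III).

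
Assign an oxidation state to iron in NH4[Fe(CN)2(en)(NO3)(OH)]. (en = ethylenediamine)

1 ammonium outside the brackets (+1 each) → the complex ion is 1−.
Ligand charges: 1×NO3 = -1; 2×CN = -2; 1×en neutral; 1×OH = -1; sum -4.
Fe + (-4) = 1− ⇒ Fe is +3.

+3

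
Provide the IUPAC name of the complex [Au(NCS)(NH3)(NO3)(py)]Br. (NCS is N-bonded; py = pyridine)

ammineisothiocyanatonitrato(pyridine)gold(III) bromide

The 1 bromide counter-ion carries a total charge of -1, so each complex ion is 1+.
Ligand charges: 1×isothiocyanato (-1 each), 1×nitrato (-1 each), 1×pyridine (neutral), 1×ammine (neutral); total -2. So Au + (-2) = 1+, giving Au = +3.
Ligands are named alphabetically: ammine before isothiocyanato before nitrato before pyridine.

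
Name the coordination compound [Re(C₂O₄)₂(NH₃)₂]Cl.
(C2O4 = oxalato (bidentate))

The 1 chloride counter-ion carries a total charge of -1, so each complex ion is 1+.
Ligand charges: 2×ammine (neutral), 2×oxalato (-2 each); total -4. So Re + (-4) = 1+, giving Re = +5.
Ligands are named alphabetically: ammine before oxalato.

diamminedioxalatorhenium(V) chloride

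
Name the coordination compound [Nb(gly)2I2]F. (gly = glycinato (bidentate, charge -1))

bis(glycinato)diiodoniobium(V) fluoride

The 1 fluoride counter-ion carries a total charge of -1, so each complex ion is 1+.
Ligand charges: 2×iodo (-1 each), 2×glycinato (-1 each); total -4. So Nb + (-4) = 1+, giving Nb = +5.
Ligands are named alphabetically: glycinato before iodo.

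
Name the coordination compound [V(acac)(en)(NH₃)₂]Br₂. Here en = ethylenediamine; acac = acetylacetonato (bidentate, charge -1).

(acetylacetonato)diammine(ethylenediamine)vanadium(III) bromide

The 2 bromide counter-ions carry a total charge of -2, so each complex ion is 2+.
Ligand charges: 2×ammine (neutral), 1×ethylenediamine (neutral), 1×acetylacetonato (-1 each); total -1. So V + (-1) = 2+, giving V = +3.
Ligands are named alphabetically: acetylacetonato before ammine before ethylenediamine.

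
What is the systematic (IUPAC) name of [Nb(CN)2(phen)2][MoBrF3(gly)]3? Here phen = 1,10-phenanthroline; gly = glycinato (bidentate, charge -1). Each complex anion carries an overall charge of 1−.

dicyanobis(1,10-phenanthroline)niobium(V) bromotrifluoro(glycinato)molybdate(IV)

Both ions are complex: the cation is named first with the plain metal name, the anion second with the -ate form; each ion's ligands are alphabetised independently.
The complex anion is given as 1−; its ligand charges sum to -5, so Mo = +4.
With 3 anions per cation, the cation must be 3×1 = 3+.
Cation: ligand charges sum to -2; for the ion to be 3+, Nb = +5.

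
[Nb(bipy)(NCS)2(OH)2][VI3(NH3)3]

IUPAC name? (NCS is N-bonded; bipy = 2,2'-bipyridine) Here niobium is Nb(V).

(2,2'-bipyridine)dihydroxodiisothiocyanatoniobium(V) triamminetriiodovanadate(II)

Both ions are complex: the cation is named first with the plain metal name, the anion second with the -ate form; each ion's ligands are alphabetised independently.
Nb is given as +5; the cation's ligand charges sum to -4, so the complex cation is 1+.
A 1:1 salt means the anion carries the equal and opposite charge, 1−.
Anion: ligand charges sum to -3; for the ion to be 1−, V = +2.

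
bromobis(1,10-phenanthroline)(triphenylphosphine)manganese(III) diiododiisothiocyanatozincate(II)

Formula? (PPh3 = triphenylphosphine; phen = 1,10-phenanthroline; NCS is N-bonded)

Cation [Mn…]: ligand charges -1, Mn(III) ⇒ ion charge 2+.
Anion [Zn…]: ligand charges -4, Zn(II) ⇒ ion charge 2−.

[MnBr(phen)2(PPh3)][ZnI2(NCS)2]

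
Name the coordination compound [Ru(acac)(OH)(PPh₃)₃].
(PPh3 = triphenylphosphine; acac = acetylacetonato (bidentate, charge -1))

(acetylacetonato)hydroxotris(triphenylphosphine)ruthenium(II)

There is no counter-ion, so the complex is neutral overall.
Ligand charges: 3×triphenylphosphine (neutral), 1×acetylacetonato (-1 each), 1×hydroxo (-1 each); total -2. So Ru + (-2) = 0, giving Ru = +2.
Ligands are named alphabetically: acetylacetonato before hydroxo before triphenylphosphine.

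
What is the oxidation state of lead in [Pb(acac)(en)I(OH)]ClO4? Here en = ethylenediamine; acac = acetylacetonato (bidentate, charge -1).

+4

1 perchlorate outside the brackets (-1 each) → the complex ion is 1+.
Ligand charges: 1×I = -1; 1×en neutral; 1×OH = -1; 1×acac = -1; sum -3.
Pb + (-3) = 1+ ⇒ Pb is +4.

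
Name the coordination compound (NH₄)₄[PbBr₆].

ammonium hexabromoplumbate(II)

The 4 ammonium counter-ions carry a total charge of +4, so each complex ion is 4−.
Ligand charges: 6×bromo (-1 each); total -6. So Pb + (-6) = 4−, giving Pb = +2.
The complex ion is anionic, so lead takes the -ate form plumbate(II).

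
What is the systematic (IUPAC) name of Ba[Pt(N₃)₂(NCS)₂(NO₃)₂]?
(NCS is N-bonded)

barium diazidodiisothiocyanatodinitratoplatinate(IV)

The 1 barium counter-ion carries a total charge of +2, so each complex ion is 2−.
Ligand charges: 2×isothiocyanato (-1 each), 2×nitrato (-1 each), 2×azido (-1 each); total -6. So Pt + (-6) = 2−, giving Pt = +4.
The complex ion is anionic, so platinum takes the -ate form platinate(IV).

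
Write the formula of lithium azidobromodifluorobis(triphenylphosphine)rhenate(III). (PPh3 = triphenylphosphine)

Ligands: 2 fluoro (F, -1), 2 triphenylphosphine (PPh3, neutral), 1 azido (N3, -1), 1 bromo (Br, -1). Ligand charge sum = -4.
With Re in oxidation state +3, the complex ion is [Re...]^1−.
Charge balance with lithium (+1) requires 1 complex ion per 1 lithium.

Li[ReBrF2(N3)(PPh3)2]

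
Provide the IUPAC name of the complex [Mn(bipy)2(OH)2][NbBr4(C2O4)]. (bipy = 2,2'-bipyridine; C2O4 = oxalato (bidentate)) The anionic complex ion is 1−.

The complex anion is given as 1−; its ligand charges sum to -6, so Nb = +5.
A 1:1 salt means the cation carries the equal and opposite charge, 1+.
Cation: ligand charges sum to -2; for the ion to be 1+, Mn = +3.

bis(2,2'-bipyridine)dihydroxomanganese(III) tetrabromooxalatoniobate(V)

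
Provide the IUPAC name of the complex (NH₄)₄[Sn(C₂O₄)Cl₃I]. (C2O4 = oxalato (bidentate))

The 4 ammonium counter-ions carry a total charge of +4, so each complex ion is 4−.
Ligand charges: 1×iodo (-1 each), 3×chloro (-1 each), 1×oxalato (-2 each); total -6. So Sn + (-6) = 4−, giving Sn = +2.
Ligands are named alphabetically: chloro before iodo before oxalato.
The complex ion is anionic, so tin takes the -ate form stannate(II).

ammonium trichloroiodooxalatostannate(II)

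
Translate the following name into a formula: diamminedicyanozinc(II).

Ligands: 2 cyano (CN, -1), 2 ammine (NH3, neutral). Ligand charge sum = -2.
With Zn in oxidation state +2, the complex ion is [Zn...].

[Zn(CN)2(NH3)2]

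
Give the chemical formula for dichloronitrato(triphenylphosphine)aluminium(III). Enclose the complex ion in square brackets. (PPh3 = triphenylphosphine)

[AlCl2(NO3)(PPh3)]

Ligands: 1 nitrato (NO3, -1), 1 triphenylphosphine (PPh3, neutral), 2 chloro (Cl, -1). Ligand charge sum = -3.
With Al in oxidation state +3, the complex ion is [Al...].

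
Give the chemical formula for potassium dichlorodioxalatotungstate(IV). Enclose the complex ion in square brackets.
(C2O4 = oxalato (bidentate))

K2[W(C2O4)2Cl2]

Ligands: 2 chloro (Cl, -1), 2 oxalato (C2O4, -2). Ligand charge sum = -6.
With W in oxidation state +4, the complex ion is [W...]^2−.
Charge balance with potassium (+1) requires 1 complex ion per 2 potassium.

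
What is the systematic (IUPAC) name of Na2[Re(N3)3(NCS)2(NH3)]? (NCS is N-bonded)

sodium amminetriazidodiisothiocyanatorhenate(III)

The 2 sodium counter-ions carry a total charge of +2, so each complex ion is 2−.
Ligand charges: 2×isothiocyanato (-1 each), 1×ammine (neutral), 3×azido (-1 each); total -5. So Re + (-5) = 2−, giving Re = +3.
Ligands are named alphabetically: ammine before azido before isothiocyanato.
The complex ion is anionic, so rhenium takes the -ate form rhenate(III).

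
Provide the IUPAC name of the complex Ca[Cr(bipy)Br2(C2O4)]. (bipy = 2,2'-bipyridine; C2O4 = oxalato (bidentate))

The 1 calcium counter-ion carries a total charge of +2, so each complex ion is 2−.
Ligand charges: 1×2,2'-bipyridine (neutral), 2×bromo (-1 each), 1×oxalato (-2 each); total -4. So Cr + (-4) = 2−, giving Cr = +2.
Ligands are named alphabetically: bipyridine before bromo before oxalato.
The complex ion is anionic, so chromium takes the -ate form chromate(II).

calcium (2,2'-bipyridine)dibromooxalatochromate(II)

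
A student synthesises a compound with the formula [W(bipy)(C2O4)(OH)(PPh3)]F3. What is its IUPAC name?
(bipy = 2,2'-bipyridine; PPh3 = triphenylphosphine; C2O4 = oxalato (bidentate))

(2,2'-bipyridine)hydroxooxalato(triphenylphosphine)tungsten(VI) fluoride

The 3 fluoride counter-ions carry a total charge of -3, so each complex ion is 3+.
Ligand charges: 1×hydroxo (-1 each), 1×2,2'-bipyridine (neutral), 1×triphenylphosphine (neutral), 1×oxalato (-2 each); total -3. So W + (-3) = 3+, giving W = +6.
Ligands are named alphabetically: bipyridine before hydroxo before oxalato before triphenylphosphine.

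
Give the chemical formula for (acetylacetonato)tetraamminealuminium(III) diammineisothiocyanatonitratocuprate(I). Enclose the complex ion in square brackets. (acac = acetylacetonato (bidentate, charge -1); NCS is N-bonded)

Cation [Al…]: ligand charges -1, Al(III) ⇒ ion charge 2+.
Anion [Cu…]: ligand charges -2, Cu(I) ⇒ ion charge 1−.
One 2+ cation requires 2 of the 1− anion.

[Al(acac)(NH3)4][Cu(NCS)(NH3)2(NO3)]2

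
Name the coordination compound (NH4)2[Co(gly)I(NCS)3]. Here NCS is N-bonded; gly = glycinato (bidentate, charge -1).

ammonium (glycinato)iodotriisothiocyanatocobaltate(III)

The 2 ammonium counter-ions carry a total charge of +2, so each complex ion is 2−.
Ligand charges: 3×isothiocyanato (-1 each), 1×glycinato (-1 each), 1×iodo (-1 each); total -5. So Co + (-5) = 2−, giving Co = +3.
The complex ion is anionic, so cobalt takes the -ate form cobaltate(III).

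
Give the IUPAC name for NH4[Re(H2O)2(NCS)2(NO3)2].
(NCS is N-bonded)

The 1 ammonium counter-ion carries a total charge of +1, so each complex ion is 1−.
Ligand charges: 2×aqua (neutral), 2×isothiocyanato (-1 each), 2×nitrato (-1 each); total -4. So Re + (-4) = 1−, giving Re = +3.
Ligands are named alphabetically: aqua before isothiocyanato before nitrato.
The complex ion is anionic, so rhenium takes the -ate form rhenate(III).

ammonium diaquadiisothiocyanatodinitratorhenate(III)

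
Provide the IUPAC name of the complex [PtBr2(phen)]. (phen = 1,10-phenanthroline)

There is no counter-ion, so the complex is neutral overall.
Ligand charges: 1×1,10-phenanthroline (neutral), 2×bromo (-1 each); total -2. So Pt + (-2) = 0, giving Pt = +2.
Ligands are named alphabetically: bromo before phenanthroline.

dibromo(1,10-phenanthroline)platinum(II)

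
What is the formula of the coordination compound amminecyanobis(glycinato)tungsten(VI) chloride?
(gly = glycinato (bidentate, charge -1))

Ligands: 2 glycinato (gly, -1), 1 cyano (CN, -1), 1 ammine (NH3, neutral). Ligand charge sum = -3.
Charge balance with chloride (-1) requires 1 complex ion per 3 chloride.

[W(CN)(gly)2(NH3)]Cl3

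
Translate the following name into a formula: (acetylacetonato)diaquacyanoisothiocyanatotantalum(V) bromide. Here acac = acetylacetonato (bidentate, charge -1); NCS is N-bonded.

[Ta(acac)(CN)(H2O)2(NCS)]Br2

Ligands: 1 acetylacetonato (acac, -1), 1 cyano (CN, -1), 1 isothiocyanato (NCS, -1), 2 aqua (H2O, neutral). Ligand charge sum = -3.
With Ta in oxidation state +5, the complex ion is [Ta...]^2+.
Charge balance with bromide (-1) requires 1 complex ion per 2 bromide.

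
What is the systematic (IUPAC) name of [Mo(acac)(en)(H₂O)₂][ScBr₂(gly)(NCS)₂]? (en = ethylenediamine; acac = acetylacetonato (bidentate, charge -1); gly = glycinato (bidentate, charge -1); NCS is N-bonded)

Both ions are complex: the cation is named first with the plain metal name, the anion second with the -ate form; each ion's ligands are alphabetised independently.
Scandium is always +3 in its complexes; the anion's ligand charges sum to -5, so the complex anion is 2−.
A 1:1 salt means the cation carries the equal and opposite charge, 2+.
Cation: ligand charges sum to -1; for the ion to be 2+, Mo = +3.

(acetylacetonato)diaqua(ethylenediamine)molybdenum(III) dibromo(glycinato)diisothiocyanatoscandate(III)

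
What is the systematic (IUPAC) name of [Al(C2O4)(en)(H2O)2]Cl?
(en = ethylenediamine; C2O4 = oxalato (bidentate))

The 1 chloride counter-ion carries a total charge of -1, so each complex ion is 1+.
Ligand charges: 1×ethylenediamine (neutral), 2×aqua (neutral), 1×oxalato (-2 each); total -2. So Al + (-2) = 1+, giving Al = +3.
Ligands are named alphabetically: aqua before ethylenediamine before oxalato.

diaqua(ethylenediamine)oxalatoaluminium(III) chloride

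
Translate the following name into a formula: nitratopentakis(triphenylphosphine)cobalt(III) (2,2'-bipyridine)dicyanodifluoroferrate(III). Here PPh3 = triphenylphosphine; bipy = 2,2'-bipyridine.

Cation [Co…]: ligand charges -1, Co(III) ⇒ ion charge 2+.
Anion [Fe…]: ligand charges -4, Fe(III) ⇒ ion charge 1−.
One 2+ cation requires 2 of the 1− anion.

[Co(NO3)(PPh3)5][Fe(bipy)(CN)2F2]2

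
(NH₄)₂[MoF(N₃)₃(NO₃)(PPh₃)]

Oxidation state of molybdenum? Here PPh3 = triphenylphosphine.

2 ammonium outside the brackets (+1 each) → the complex ion is 2−.
Ligand charges: 3×N3 = -3; 1×PPh3 neutral; 1×F = -1; 1×NO3 = -1; sum -5.
Mo + (-5) = 2− ⇒ Mo is +3.

+3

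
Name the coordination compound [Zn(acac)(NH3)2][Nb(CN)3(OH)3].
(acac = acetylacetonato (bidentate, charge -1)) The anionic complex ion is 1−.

(acetylacetonato)diamminezinc(II) tricyanotrihydroxoniobate(V)

Both ions are complex: the cation is named first with the plain metal name, the anion second with the -ate form; each ion's ligands are alphabetised independently.
The complex anion is given as 1−; its ligand charges sum to -6, so Nb = +5.
A 1:1 salt means the cation carries the equal and opposite charge, 1+.
Cation: ligand charges sum to -1; for the ion to be 1+, Zn = +2.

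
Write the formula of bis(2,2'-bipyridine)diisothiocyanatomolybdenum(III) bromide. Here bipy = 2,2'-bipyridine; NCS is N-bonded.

Ligands: 2 2,2'-bipyridine (bipy, neutral), 2 isothiocyanato (NCS, -1). Ligand charge sum = -2.
With Mo in oxidation state +3, the complex ion is [Mo...]^1+.
Charge balance with bromide (-1) requires 1 complex ion per 1 bromide.

[Mo(bipy)2(NCS)2]Br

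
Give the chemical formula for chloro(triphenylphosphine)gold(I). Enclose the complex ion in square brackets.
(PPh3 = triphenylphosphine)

[AuCl(PPh3)]

Ligands: 1 triphenylphosphine (PPh3, neutral), 1 chloro (Cl, -1). Ligand charge sum = -1.
With Au in oxidation state +1, the complex ion is [Au...].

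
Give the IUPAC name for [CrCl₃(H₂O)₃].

There is no counter-ion, so the complex is neutral overall.
Ligand charges: 3×aqua (neutral), 3×chloro (-1 each); total -3. So Cr + (-3) = 0, giving Cr = +3.
Ligands are named alphabetically: aqua before chloro.

triaquatrichlorochromium(III)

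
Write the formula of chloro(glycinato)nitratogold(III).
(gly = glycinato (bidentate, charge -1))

[AuCl(gly)(NO3)]

Ligands: 1 glycinato (gly, -1), 1 nitrato (NO3, -1), 1 chloro (Cl, -1). Ligand charge sum = -3.
With Au in oxidation state +3, the complex ion is [Au...].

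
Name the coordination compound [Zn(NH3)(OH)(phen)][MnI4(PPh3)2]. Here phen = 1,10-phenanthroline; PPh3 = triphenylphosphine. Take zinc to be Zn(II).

Both ions are complex: the cation is named first with the plain metal name, the anion second with the -ate form; each ion's ligands are alphabetised independently.
Zn is given as +2; the cation's ligand charges sum to -1, so the complex cation is 1+.
A 1:1 salt means the anion carries the equal and opposite charge, 1−.
Anion: ligand charges sum to -4; for the ion to be 1−, Mn = +3.

amminehydroxo(1,10-phenanthroline)zinc(II) tetraiodobis(triphenylphosphine)manganate(III)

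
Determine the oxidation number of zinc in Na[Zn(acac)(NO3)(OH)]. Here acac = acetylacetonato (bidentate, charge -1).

1 sodium outside the brackets (+1 each) → the complex ion is 1−.
Ligand charges: 1×acac = -1; 1×NO3 = -1; 1×OH = -1; sum -3.
Zn + (-3) = 1− ⇒ Zn is +2.

+2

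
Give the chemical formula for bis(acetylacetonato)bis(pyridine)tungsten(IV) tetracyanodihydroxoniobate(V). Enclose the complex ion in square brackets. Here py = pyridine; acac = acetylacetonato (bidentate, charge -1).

[W(acac)2(py)2][Nb(CN)4(OH)2]2

Cation [W…]: ligand charges -2, W(IV) ⇒ ion charge 2+.
Anion [Nb…]: ligand charges -6, Nb(V) ⇒ ion charge 1−.
One 2+ cation requires 2 of the 1− anion.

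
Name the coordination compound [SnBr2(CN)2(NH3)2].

There is no counter-ion, so the complex is neutral overall.
Ligand charges: 2×ammine (neutral), 2×bromo (-1 each), 2×cyano (-1 each); total -4. So Sn + (-4) = 0, giving Sn = +4.
Ligands are named alphabetically: ammine before bromo before cyano.

diamminedibromodicyanotin(IV)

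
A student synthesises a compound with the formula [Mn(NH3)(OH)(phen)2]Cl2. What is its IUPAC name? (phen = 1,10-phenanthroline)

The 2 chloride counter-ions carry a total charge of -2, so each complex ion is 2+.
Ligand charges: 1×hydroxo (-1 each), 2×1,10-phenanthroline (neutral), 1×ammine (neutral); total -1. So Mn + (-1) = 2+, giving Mn = +3.
Ligands are named alphabetically: ammine before hydroxo before phenanthroline.

amminehydroxobis(1,10-phenanthroline)manganese(III) chloride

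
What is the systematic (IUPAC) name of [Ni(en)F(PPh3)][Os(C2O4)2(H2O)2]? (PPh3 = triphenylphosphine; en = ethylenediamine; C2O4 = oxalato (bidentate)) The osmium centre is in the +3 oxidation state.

(ethylenediamine)fluoro(triphenylphosphine)nickel(II) diaquadioxalatoosmate(III)

Os is given as +3; the anion's ligand charges sum to -4, so the complex anion is 1−.
A 1:1 salt means the cation carries the equal and opposite charge, 1+.
Cation: ligand charges sum to -1; for the ion to be 1+, Ni = +2.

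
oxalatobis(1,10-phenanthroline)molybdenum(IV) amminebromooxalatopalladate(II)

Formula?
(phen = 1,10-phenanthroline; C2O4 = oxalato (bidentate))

[Mo(C2O4)(phen)2][PdBr(C2O4)(NH3)]2

Cation [Mo…]: ligand charges -2, Mo(IV) ⇒ ion charge 2+.
Anion [Pd…]: ligand charges -3, Pd(II) ⇒ ion charge 1−.
One 2+ cation requires 2 of the 1− anion.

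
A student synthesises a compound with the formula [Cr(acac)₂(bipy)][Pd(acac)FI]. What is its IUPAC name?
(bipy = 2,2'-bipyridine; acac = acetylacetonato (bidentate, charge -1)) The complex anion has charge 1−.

bis(acetylacetonato)(2,2'-bipyridine)chromium(III) (acetylacetonato)fluoroiodopalladate(II)

Both ions are complex: the cation is named first with the plain metal name, the anion second with the -ate form; each ion's ligands are alphabetised independently.
The complex anion is given as 1−; its ligand charges sum to -3, so Pd = +2.
A 1:1 salt means the cation carries the equal and opposite charge, 1+.
Cation: ligand charges sum to -2; for the ion to be 1+, Cr = +3.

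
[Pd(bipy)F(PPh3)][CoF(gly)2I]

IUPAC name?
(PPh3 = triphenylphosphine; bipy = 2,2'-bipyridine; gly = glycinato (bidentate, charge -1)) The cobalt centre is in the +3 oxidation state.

Co is given as +3; the anion's ligand charges sum to -4, so the complex anion is 1−.
A 1:1 salt means the cation carries the equal and opposite charge, 1+.
Cation: ligand charges sum to -1; for the ion to be 1+, Pd = +2.

(2,2'-bipyridine)fluoro(triphenylphosphine)palladium(II) fluorobis(glycinato)iodocobaltate(III)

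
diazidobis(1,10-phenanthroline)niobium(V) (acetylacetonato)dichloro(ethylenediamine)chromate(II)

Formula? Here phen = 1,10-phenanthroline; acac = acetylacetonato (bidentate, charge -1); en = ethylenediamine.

Cation [Nb…]: ligand charges -2, Nb(V) ⇒ ion charge 3+.
Anion [Cr…]: ligand charges -3, Cr(II) ⇒ ion charge 1−.

[Nb(N3)2(phen)2][Cr(acac)Cl2(en)]3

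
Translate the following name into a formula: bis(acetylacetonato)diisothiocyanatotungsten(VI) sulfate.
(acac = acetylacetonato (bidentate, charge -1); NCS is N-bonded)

Ligands: 2 acetylacetonato (acac, -1), 2 isothiocyanato (NCS, -1). Ligand charge sum = -4.
With W in oxidation state +6, the complex ion is [W...]^2+.
Charge balance with sulfate (-2) requires 1 complex ion per 1 sulfate.

[W(acac)2(NCS)2]SO4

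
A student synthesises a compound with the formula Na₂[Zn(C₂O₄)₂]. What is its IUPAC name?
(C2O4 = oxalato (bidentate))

The 2 sodium counter-ions carry a total charge of +2, so each complex ion is 2−.
Ligand charges: 2×oxalato (-2 each); total -4. So Zn + (-4) = 2−, giving Zn = +2.
The complex ion is anionic, so zinc takes the -ate form zincate(II).

sodium dioxalatozincate(II)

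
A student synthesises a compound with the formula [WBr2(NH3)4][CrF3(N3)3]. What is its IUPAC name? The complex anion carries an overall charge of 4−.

Both ions are complex: the cation is named first with the plain metal name, the anion second with the -ate form; each ion's ligands are alphabetised independently.
The complex anion is given as 4−; its ligand charges sum to -6, so Cr = +2.
A 1:1 salt means the cation carries the equal and opposite charge, 4+.
Cation: ligand charges sum to -2; for the ion to be 4+, W = +6.

tetraamminedibromotungsten(VI) triazidotrifluorochromate(II)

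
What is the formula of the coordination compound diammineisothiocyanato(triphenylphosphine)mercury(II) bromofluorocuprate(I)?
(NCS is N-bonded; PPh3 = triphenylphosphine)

Cation [Hg…]: ligand charges -1, Hg(II) ⇒ ion charge 1+.
Anion [Cu…]: ligand charges -2, Cu(I) ⇒ ion charge 1−.

[Hg(NCS)(NH3)2(PPh3)][CuBrF]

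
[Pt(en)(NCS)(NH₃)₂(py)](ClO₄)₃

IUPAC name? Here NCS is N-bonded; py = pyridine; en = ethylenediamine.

diammine(ethylenediamine)isothiocyanato(pyridine)platinum(IV) perchlorate

The 3 perchlorate counter-ions carry a total charge of -3, so each complex ion is 3+.
Ligand charges: 2×ammine (neutral), 1×isothiocyanato (-1 each), 1×pyridine (neutral), 1×ethylenediamine (neutral); total -1. So Pt + (-1) = 3+, giving Pt = +4.
Ligands are named alphabetically: ammine before ethylenediamine before isothiocyanato before pyridine.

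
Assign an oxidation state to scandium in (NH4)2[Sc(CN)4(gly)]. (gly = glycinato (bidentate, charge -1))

2 ammonium outside the brackets (+1 each) → the complex ion is 2−.
Ligand charges: 1×gly = -1; 4×CN = -4; sum -5.
Sc + (-5) = 2− ⇒ Sc is +3.

+3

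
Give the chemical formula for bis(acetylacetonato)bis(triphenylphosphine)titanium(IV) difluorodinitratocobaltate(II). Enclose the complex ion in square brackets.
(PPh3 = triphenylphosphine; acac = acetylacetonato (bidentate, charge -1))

[Ti(acac)2(PPh3)2][CoF2(NO3)2]

Cation [Ti…]: ligand charges -2, Ti(IV) ⇒ ion charge 2+.
Anion [Co…]: ligand charges -4, Co(II) ⇒ ion charge 2−.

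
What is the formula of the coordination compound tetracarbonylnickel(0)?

[Ni(CO)4]

Ligands: 4 carbonyl (CO, neutral). Ligand charge sum = 0.
With Ni in oxidation state 0, the complex ion is [Ni...].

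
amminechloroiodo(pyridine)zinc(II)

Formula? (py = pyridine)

Ligands: 1 ammine (NH3, neutral), 1 pyridine (py, neutral), 1 iodo (I, -1), 1 chloro (Cl, -1). Ligand charge sum = -2.
With Zn in oxidation state +2, the complex ion is [Zn...].

[ZnClI(NH3)(py)]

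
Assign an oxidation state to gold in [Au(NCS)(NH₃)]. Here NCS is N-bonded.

+1

No counter-ion: the bracketed complex is neutral.
Ligand charges: 1×NH3 neutral; 1×NCS = -1; sum -1.
Au + (-1) = 0 ⇒ Au is +1.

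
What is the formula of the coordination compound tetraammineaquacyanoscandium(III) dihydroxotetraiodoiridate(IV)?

Cation [Sc…]: ligand charges -1, Sc(III) ⇒ ion charge 2+.
Anion [Ir…]: ligand charges -6, Ir(IV) ⇒ ion charge 2−.
One 2+ cation balances one 2− anion.

[Sc(CN)(H2O)(NH3)4][IrI4(OH)2]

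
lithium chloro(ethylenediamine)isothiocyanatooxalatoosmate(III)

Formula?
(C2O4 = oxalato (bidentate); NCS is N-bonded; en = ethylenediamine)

Ligands: 1 chloro (Cl, -1), 1 oxalato (C2O4, -2), 1 isothiocyanato (NCS, -1), 1 ethylenediamine (en, neutral). Ligand charge sum = -4.
With Os in oxidation state +3, the complex ion is [Os...]^1−.
Charge balance with lithium (+1) requires 1 complex ion per 1 lithium.

Li[Os(C2O4)Cl(en)(NCS)]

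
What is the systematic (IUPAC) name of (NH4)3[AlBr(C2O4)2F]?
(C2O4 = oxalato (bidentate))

The 3 ammonium counter-ions carry a total charge of +3, so each complex ion is 3−.
Ligand charges: 1×fluoro (-1 each), 1×bromo (-1 each), 2×oxalato (-2 each); total -6. So Al + (-6) = 3−, giving Al = +3.
The complex ion is anionic, so aluminium takes the -ate form aluminate(III).

ammonium bromofluorodioxalatoaluminate(III)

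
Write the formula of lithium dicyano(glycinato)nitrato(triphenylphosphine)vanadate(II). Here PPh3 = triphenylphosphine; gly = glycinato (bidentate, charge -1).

Li2[V(CN)2(gly)(NO3)(PPh3)]

Ligands: 1 nitrato (NO3, -1), 1 triphenylphosphine (PPh3, neutral), 2 cyano (CN, -1), 1 glycinato (gly, -1). Ligand charge sum = -4.
With V in oxidation state +2, the complex ion is [V...]^2−.
Charge balance with lithium (+1) requires 1 complex ion per 2 lithium.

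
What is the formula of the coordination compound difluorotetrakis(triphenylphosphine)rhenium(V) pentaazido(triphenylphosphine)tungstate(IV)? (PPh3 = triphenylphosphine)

Cation [Re…]: ligand charges -2, Re(V) ⇒ ion charge 3+.
Anion [W…]: ligand charges -5, W(IV) ⇒ ion charge 1−.
One 3+ cation requires 3 of the 1− anion.

[ReF2(PPh3)4][W(N3)5(PPh3)]3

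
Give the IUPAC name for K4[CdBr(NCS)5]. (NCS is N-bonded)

potassium bromopentaisothiocyanatocadmate(II)

The 4 potassium counter-ions carry a total charge of +4, so each complex ion is 4−.
Ligand charges: 1×bromo (-1 each), 5×isothiocyanato (-1 each); total -6. So Cd + (-6) = 4−, giving Cd = +2.
The complex ion is anionic, so cadmium takes the -ate form cadmate(II).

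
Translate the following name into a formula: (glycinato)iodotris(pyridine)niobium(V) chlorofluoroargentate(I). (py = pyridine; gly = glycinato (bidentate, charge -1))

[Nb(gly)I(py)3][AgClF]3

Cation [Nb…]: ligand charges -2, Nb(V) ⇒ ion charge 3+.
Anion [Ag…]: ligand charges -2, Ag(I) ⇒ ion charge 1−.
One 3+ cation requires 3 of the 1− anion.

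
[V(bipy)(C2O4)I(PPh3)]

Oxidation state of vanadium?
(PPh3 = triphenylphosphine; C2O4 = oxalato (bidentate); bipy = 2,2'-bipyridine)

+3

No counter-ion: the bracketed complex is neutral.
Ligand charges: 1×PPh3 neutral; 1×I = -1; 1×C2O4 = -2; 1×bipy neutral; sum -3.
V + (-3) = 0 ⇒ V is +3.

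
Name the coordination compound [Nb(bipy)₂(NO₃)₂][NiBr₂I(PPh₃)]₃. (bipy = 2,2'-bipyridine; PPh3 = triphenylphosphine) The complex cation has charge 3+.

Both ions are complex: the cation is named first with the plain metal name, the anion second with the -ate form; each ion's ligands are alphabetised independently.
The complex cation is given as 3+; its ligand charges sum to -2, so Nb = +5.
With 3 anions per cation, each anion must be 3/3 = 1−.
Anion: ligand charges sum to -3; for the ion to be 1−, Ni = +2.

bis(2,2'-bipyridine)dinitratoniobium(V) dibromoiodo(triphenylphosphine)nickelate(II)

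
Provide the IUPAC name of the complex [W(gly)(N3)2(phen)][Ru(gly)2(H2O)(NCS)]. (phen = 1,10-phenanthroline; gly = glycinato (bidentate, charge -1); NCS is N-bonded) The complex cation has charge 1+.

diazido(glycinato)(1,10-phenanthroline)tungsten(IV) aquabis(glycinato)isothiocyanatoruthenate(II)

Both ions are complex: the cation is named first with the plain metal name, the anion second with the -ate form; each ion's ligands are alphabetised independently.
The complex cation is given as 1+; its ligand charges sum to -3, so W = +4.
A 1:1 salt means the anion carries the equal and opposite charge, 1−.
Anion: ligand charges sum to -3; for the ion to be 1−, Ru = +2.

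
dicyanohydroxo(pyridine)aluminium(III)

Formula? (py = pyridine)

[Al(CN)2(OH)(py)]

Ligands: 2 cyano (CN, -1), 1 hydroxo (OH, -1), 1 pyridine (py, neutral). Ligand charge sum = -3.
With Al in oxidation state +3, the complex ion is [Al...].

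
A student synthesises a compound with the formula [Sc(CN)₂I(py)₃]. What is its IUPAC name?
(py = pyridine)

There is no counter-ion, so the complex is neutral overall.
Ligand charges: 2×cyano (-1 each), 1×iodo (-1 each), 3×pyridine (neutral); total -3. So Sc + (-3) = 0, giving Sc = +3.
Ligands are named alphabetically: cyano before iodo before pyridine.

dicyanoiodotris(pyridine)scandium(III)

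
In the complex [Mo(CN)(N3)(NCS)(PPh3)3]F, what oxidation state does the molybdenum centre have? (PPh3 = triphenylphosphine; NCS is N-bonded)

+4

1 fluoride outside the brackets (-1 each) → the complex ion is 1+.
Ligand charges: 3×PPh3 neutral; 1×N3 = -1; 1×CN = -1; 1×NCS = -1; sum -3.
Mo + (-3) = 1+ ⇒ Mo is +4.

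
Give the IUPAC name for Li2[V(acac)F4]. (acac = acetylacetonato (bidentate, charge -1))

lithium (acetylacetonato)tetrafluorovanadate(III)

The 2 lithium counter-ions carry a total charge of +2, so each complex ion is 2−.
Ligand charges: 4×fluoro (-1 each), 1×acetylacetonato (-1 each); total -5. So V + (-5) = 2−, giving V = +3.
The complex ion is anionic, so vanadium takes the -ate form vanadate(III).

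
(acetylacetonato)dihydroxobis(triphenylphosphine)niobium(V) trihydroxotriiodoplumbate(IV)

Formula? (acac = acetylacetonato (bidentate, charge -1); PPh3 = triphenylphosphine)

Cation [Nb…]: ligand charges -3, Nb(V) ⇒ ion charge 2+.
Anion [Pb…]: ligand charges -6, Pb(IV) ⇒ ion charge 2−.
One 2+ cation balances one 2− anion.

[Nb(acac)(OH)2(PPh3)2][PbI3(OH)3]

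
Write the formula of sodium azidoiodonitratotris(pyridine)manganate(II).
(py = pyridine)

Na[MnI(N3)(NO3)(py)3]

Ligands: 1 azido (N3, -1), 1 iodo (I, -1), 3 pyridine (py, neutral), 1 nitrato (NO3, -1). Ligand charge sum = -3.
Charge balance with sodium (+1) requires 1 complex ion per 1 sodium.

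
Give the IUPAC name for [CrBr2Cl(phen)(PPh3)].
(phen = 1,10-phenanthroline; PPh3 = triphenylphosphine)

There is no counter-ion, so the complex is neutral overall.
Ligand charges: 1×1,10-phenanthroline (neutral), 1×triphenylphosphine (neutral), 2×bromo (-1 each), 1×chloro (-1 each); total -3. So Cr + (-3) = 0, giving Cr = +3.
Ligands are named alphabetically: bromo before chloro before phenanthroline before triphenylphosphine.

dibromochloro(1,10-phenanthroline)(triphenylphosphine)chromium(III)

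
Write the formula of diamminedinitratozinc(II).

Ligands: 2 nitrato (NO3, -1), 2 ammine (NH3, neutral). Ligand charge sum = -2.
With Zn in oxidation state +2, the complex ion is [Zn...].

[Zn(NH3)2(NO3)2]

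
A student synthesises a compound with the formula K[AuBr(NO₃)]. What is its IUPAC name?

potassium bromonitratoaurate(I)

The 1 potassium counter-ion carries a total charge of +1, so each complex ion is 1−.
Ligand charges: 1×nitrato (-1 each), 1×bromo (-1 each); total -2. So Au + (-2) = 1−, giving Au = +1.
Ligands are named alphabetically: bromo before nitrato.
The complex ion is anionic, so gold takes the -ate form aurate(I).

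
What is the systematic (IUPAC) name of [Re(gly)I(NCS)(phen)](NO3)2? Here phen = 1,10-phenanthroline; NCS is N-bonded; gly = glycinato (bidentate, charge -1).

(glycinato)iodoisothiocyanato(1,10-phenanthroline)rhenium(V) nitrate

The 2 nitrate counter-ions carry a total charge of -2, so each complex ion is 2+.
Ligand charges: 1×1,10-phenanthroline (neutral), 1×isothiocyanato (-1 each), 1×glycinato (-1 each), 1×iodo (-1 each); total -3. So Re + (-3) = 2+, giving Re = +5.
Ligands are named alphabetically: glycinato before iodo before isothiocyanato before phenanthroline.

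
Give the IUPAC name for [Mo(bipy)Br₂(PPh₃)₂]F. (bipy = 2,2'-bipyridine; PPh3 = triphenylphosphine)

(2,2'-bipyridine)dibromobis(triphenylphosphine)molybdenum(III) fluoride

The 1 fluoride counter-ion carries a total charge of -1, so each complex ion is 1+.
Ligand charges: 2×bromo (-1 each), 1×2,2'-bipyridine (neutral), 2×triphenylphosphine (neutral); total -2. So Mo + (-2) = 1+, giving Mo = +3.
Ligands are named alphabetically: bipyridine before bromo before triphenylphosphine.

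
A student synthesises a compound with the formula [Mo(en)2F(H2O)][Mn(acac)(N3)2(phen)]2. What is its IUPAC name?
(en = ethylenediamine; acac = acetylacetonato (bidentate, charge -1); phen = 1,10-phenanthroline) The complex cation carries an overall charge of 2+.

aquabis(ethylenediamine)fluoromolybdenum(III) (acetylacetonato)diazido(1,10-phenanthroline)manganate(II)

The complex cation is given as 2+; its ligand charges sum to -1, so Mo = +3.
With 2 anions per cation, each anion must be 2/2 = 1−.
Anion: ligand charges sum to -3; for the ion to be 1−, Mn = +2.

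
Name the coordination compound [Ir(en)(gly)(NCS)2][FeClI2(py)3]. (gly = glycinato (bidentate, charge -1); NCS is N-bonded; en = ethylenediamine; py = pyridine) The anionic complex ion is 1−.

The complex anion is given as 1−; its ligand charges sum to -3, so Fe = +2.
A 1:1 salt means the cation carries the equal and opposite charge, 1+.
Cation: ligand charges sum to -3; for the ion to be 1+, Ir = +4.

(ethylenediamine)(glycinato)diisothiocyanatoiridium(IV) chlorodiiodotris(pyridine)ferrate(II)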